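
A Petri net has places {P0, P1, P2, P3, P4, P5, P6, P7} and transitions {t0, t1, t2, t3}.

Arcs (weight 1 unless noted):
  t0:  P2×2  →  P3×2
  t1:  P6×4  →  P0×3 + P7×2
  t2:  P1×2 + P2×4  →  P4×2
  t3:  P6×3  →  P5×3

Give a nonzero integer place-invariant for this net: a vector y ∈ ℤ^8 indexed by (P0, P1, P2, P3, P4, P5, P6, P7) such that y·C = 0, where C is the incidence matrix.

Incidence matrix C (rows=places, cols=transitions):
       t0   t1   t2   t3
   P0   0    3    0    0
   P1   0    0   -2    0
   P2  -2    0   -4    0
   P3   2    0    0    0
   P4   0    0    2    0
   P5   0    0    0    3
   P6   0   -4    0   -3
   P7   0    2    0    0

Candidate y = [0, 2, -1, -1, 0, 0, 0, 0]; check y·C column-wise:
  col t0: 2·0 + -1·-2 + -1·2 = 0
  col t1: 0·3 + 2·0 + -1·0 + -1·0 + 0·-4 + 0·2 = 0
  col t2: 2·-2 + -1·-4 + -1·0 + 0·2 = 0
  col t3: 2·0 + -1·0 + -1·0 + 0·3 + 0·-3 = 0

y = (P0:0, P1:2, P2:-1, P3:-1, P4:0, P5:0, P6:0, P7:0)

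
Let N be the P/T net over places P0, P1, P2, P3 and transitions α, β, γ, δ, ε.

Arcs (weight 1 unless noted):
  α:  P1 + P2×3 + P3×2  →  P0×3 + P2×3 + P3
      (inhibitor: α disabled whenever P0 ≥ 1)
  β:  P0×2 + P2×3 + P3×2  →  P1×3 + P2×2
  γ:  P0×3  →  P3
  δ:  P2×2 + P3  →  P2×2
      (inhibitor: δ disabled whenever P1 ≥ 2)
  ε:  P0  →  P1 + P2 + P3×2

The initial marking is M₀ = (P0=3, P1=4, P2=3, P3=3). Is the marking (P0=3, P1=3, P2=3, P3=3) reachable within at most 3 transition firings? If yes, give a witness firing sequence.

step 1: fire γ:  (P0=3, P1=4, P2=3, P3=3) → (P0=0, P1=4, P2=3, P3=4)
step 2: fire α:  (P0=0, P1=4, P2=3, P3=4) → (P0=3, P1=3, P2=3, P3=3)

YES — reachable via ⟨γ, α⟩ (2 firings)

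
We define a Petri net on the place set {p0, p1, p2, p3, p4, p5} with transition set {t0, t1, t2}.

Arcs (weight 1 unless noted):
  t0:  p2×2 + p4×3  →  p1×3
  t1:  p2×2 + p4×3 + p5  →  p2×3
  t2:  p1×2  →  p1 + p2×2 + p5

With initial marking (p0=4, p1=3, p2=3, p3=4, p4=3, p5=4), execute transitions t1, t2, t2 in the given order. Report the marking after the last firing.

step 1: fire t1:  (p0=4, p1=3, p2=3, p3=4, p4=3, p5=4) → (p0=4, p1=3, p2=4, p3=4, p4=0, p5=3)
step 2: fire t2:  (p0=4, p1=3, p2=4, p3=4, p4=0, p5=3) → (p0=4, p1=2, p2=6, p3=4, p4=0, p5=4)
step 3: fire t2:  (p0=4, p1=2, p2=6, p3=4, p4=0, p5=4) → (p0=4, p1=1, p2=8, p3=4, p4=0, p5=5)

(p0=4, p1=1, p2=8, p3=4, p4=0, p5=5)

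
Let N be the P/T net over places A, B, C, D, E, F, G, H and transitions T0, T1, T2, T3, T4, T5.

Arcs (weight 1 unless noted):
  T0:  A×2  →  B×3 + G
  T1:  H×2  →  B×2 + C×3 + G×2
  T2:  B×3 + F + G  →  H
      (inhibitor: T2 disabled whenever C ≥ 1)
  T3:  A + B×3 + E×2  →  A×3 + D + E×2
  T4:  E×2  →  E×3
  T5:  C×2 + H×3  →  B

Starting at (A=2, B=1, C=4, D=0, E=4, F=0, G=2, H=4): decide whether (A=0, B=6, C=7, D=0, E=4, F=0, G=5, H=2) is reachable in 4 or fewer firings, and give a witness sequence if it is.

YES — reachable via ⟨T0, T1⟩ (2 firings)

step 1: fire T0:  (A=2, B=1, C=4, D=0, E=4, F=0, G=2, H=4) → (A=0, B=4, C=4, D=0, E=4, F=0, G=3, H=4)
step 2: fire T1:  (A=0, B=4, C=4, D=0, E=4, F=0, G=3, H=4) → (A=0, B=6, C=7, D=0, E=4, F=0, G=5, H=2)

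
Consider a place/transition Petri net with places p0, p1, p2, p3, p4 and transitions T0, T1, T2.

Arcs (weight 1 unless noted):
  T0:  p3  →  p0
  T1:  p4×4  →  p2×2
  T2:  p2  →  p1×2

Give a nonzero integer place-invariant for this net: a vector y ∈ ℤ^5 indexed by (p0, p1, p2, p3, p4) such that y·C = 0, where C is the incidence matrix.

Incidence matrix C (rows=places, cols=transitions):
       T0   T1   T2
   p0   1    0    0
   p1   0    0    2
   p2   0    2   -1
   p3  -1    0    0
   p4   0   -4    0

Candidate y = [1, 0, 0, 1, 0]; check y·C column-wise:
  col T0: 1·1 + 1·-1 = 0
  col T1: 1·0 + 0·2 + 1·0 + 0·-4 = 0
  col T2: 1·0 + 0·2 + 0·-1 + 1·0 = 0

y = (p0:1, p1:0, p2:0, p3:1, p4:0)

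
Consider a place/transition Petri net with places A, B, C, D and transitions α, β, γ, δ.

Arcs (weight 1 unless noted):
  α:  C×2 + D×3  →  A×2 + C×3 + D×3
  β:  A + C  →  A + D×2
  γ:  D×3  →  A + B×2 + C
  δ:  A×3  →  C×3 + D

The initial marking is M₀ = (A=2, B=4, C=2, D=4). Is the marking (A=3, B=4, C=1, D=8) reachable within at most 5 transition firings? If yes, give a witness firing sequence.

NO — not reachable within 5 firings

depth 0: 1 marking
depth 1: 4 markings reached so far
depth 2: 11 markings reached so far
depth 3: 22 markings reached so far
depth 4: 40 markings reached so far
depth 5: 64 markings reached so far
target is not among the 64 markings reachable within 5 steps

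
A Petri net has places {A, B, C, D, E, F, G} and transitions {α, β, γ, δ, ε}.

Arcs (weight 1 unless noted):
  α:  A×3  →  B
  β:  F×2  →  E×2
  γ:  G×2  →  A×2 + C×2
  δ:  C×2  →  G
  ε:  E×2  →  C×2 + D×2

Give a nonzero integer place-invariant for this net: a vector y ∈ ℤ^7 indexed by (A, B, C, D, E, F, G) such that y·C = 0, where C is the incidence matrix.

y = (A:0, B:0, C:0, D:1, E:1, F:1, G:0)

Incidence matrix C (rows=places, cols=transitions):
        α    β    γ    δ    ε
    A  -3    0    2    0    0
    B   1    0    0    0    0
    C   0    0    2   -2    2
    D   0    0    0    0    2
    E   0    2    0    0   -2
    F   0   -2    0    0    0
    G   0    0   -2    1    0

Candidate y = [0, 0, 0, 1, 1, 1, 0]; check y·C column-wise:
  col α: 0·-3 + 0·1 + 1·0 + 1·0 + 1·0 = 0
  col β: 1·0 + 1·2 + 1·-2 = 0
  col γ: 0·2 + 0·2 + 1·0 + 1·0 + 1·0 + 0·-2 = 0
  col δ: 0·-2 + 1·0 + 1·0 + 1·0 + 0·1 = 0
  col ε: 0·2 + 1·2 + 1·-2 + 1·0 = 0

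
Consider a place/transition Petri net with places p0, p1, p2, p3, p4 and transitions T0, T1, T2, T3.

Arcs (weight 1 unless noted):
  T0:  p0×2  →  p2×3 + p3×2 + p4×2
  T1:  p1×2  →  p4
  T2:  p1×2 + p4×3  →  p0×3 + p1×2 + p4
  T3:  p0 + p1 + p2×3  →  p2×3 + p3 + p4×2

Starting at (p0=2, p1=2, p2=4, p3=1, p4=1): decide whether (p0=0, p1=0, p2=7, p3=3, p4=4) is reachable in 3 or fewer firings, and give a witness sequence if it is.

step 1: fire T0:  (p0=2, p1=2, p2=4, p3=1, p4=1) → (p0=0, p1=2, p2=7, p3=3, p4=3)
step 2: fire T1:  (p0=0, p1=2, p2=7, p3=3, p4=3) → (p0=0, p1=0, p2=7, p3=3, p4=4)

YES — reachable via ⟨T0, T1⟩ (2 firings)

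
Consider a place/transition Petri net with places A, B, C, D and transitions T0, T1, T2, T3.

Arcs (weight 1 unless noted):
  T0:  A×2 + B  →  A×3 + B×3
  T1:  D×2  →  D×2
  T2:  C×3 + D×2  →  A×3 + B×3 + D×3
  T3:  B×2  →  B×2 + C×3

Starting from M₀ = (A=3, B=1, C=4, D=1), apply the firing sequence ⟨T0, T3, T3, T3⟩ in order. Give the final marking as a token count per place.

(A=4, B=3, C=13, D=1)

step 1: fire T0:  (A=3, B=1, C=4, D=1) → (A=4, B=3, C=4, D=1)
step 2: fire T3:  (A=4, B=3, C=4, D=1) → (A=4, B=3, C=7, D=1)
step 3: fire T3:  (A=4, B=3, C=7, D=1) → (A=4, B=3, C=10, D=1)
step 4: fire T3:  (A=4, B=3, C=10, D=1) → (A=4, B=3, C=13, D=1)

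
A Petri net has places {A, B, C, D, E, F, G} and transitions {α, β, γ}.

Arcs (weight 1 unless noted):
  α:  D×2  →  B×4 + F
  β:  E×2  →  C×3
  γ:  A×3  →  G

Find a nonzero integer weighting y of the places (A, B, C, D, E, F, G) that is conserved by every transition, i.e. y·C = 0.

Incidence matrix C (rows=places, cols=transitions):
        α    β    γ
    A   0    0   -3
    B   4    0    0
    C   0    3    0
    D  -2    0    0
    E   0   -2    0
    F   1    0    0
    G   0    0    1

Candidate y = [0, 1, 0, 2, 0, 0, 0]; check y·C column-wise:
  col α: 1·4 + 2·-2 + 0·1 = 0
  col β: 1·0 + 0·3 + 2·0 + 0·-2 = 0
  col γ: 0·-3 + 1·0 + 2·0 + 0·1 = 0

y = (A:0, B:1, C:0, D:2, E:0, F:0, G:0)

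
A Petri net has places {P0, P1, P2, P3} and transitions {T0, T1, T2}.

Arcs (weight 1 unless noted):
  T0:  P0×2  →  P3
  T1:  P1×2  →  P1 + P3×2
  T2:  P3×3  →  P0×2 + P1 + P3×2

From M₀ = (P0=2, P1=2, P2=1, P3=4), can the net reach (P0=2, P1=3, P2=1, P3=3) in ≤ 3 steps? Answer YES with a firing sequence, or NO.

depth 0: 1 marking
depth 1: 4 markings reached so far
depth 2: 8 markings reached so far
depth 3: 13 markings reached so far
target is not among the 13 markings reachable within 3 steps

NO — not reachable within 3 firings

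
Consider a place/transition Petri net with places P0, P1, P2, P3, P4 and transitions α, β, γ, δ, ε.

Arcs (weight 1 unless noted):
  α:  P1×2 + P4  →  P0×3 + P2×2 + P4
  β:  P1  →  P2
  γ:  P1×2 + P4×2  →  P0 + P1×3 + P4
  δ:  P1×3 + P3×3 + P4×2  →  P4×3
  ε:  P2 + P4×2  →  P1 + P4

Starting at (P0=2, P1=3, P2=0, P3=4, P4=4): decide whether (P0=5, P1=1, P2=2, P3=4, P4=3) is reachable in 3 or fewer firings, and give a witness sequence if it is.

step 1: fire α:  (P0=2, P1=3, P2=0, P3=4, P4=4) → (P0=5, P1=1, P2=2, P3=4, P4=4)
step 2: fire β:  (P0=5, P1=1, P2=2, P3=4, P4=4) → (P0=5, P1=0, P2=3, P3=4, P4=4)
step 3: fire ε:  (P0=5, P1=0, P2=3, P3=4, P4=4) → (P0=5, P1=1, P2=2, P3=4, P4=3)

YES — reachable via ⟨α, β, ε⟩ (3 firings)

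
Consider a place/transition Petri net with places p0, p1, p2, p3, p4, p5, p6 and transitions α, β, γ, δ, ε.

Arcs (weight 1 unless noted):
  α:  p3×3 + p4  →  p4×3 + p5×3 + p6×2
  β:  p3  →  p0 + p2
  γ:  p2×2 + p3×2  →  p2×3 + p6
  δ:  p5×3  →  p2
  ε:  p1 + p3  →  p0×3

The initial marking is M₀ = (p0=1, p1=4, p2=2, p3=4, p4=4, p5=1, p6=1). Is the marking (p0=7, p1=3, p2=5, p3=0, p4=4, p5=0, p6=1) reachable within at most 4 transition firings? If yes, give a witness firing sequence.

depth 0: 1 marking
depth 1: 5 markings reached so far
depth 2: 14 markings reached so far
depth 3: 23 markings reached so far
depth 4: 28 markings reached so far
target is not among the 28 markings reachable within 4 steps

NO — not reachable within 4 firings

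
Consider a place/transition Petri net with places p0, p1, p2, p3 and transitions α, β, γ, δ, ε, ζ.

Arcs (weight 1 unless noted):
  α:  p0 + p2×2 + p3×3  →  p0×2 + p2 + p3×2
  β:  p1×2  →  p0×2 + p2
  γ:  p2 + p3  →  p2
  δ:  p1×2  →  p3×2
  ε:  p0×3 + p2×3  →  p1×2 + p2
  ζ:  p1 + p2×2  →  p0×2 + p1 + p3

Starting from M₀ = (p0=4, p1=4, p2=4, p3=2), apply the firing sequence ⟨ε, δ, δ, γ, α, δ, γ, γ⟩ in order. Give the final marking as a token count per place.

step 1: fire ε:  (p0=4, p1=4, p2=4, p3=2) → (p0=1, p1=6, p2=2, p3=2)
step 2: fire δ:  (p0=1, p1=6, p2=2, p3=2) → (p0=1, p1=4, p2=2, p3=4)
step 3: fire δ:  (p0=1, p1=4, p2=2, p3=4) → (p0=1, p1=2, p2=2, p3=6)
step 4: fire γ:  (p0=1, p1=2, p2=2, p3=6) → (p0=1, p1=2, p2=2, p3=5)
step 5: fire α:  (p0=1, p1=2, p2=2, p3=5) → (p0=2, p1=2, p2=1, p3=4)
step 6: fire δ:  (p0=2, p1=2, p2=1, p3=4) → (p0=2, p1=0, p2=1, p3=6)
step 7: fire γ:  (p0=2, p1=0, p2=1, p3=6) → (p0=2, p1=0, p2=1, p3=5)
step 8: fire γ:  (p0=2, p1=0, p2=1, p3=5) → (p0=2, p1=0, p2=1, p3=4)

(p0=2, p1=0, p2=1, p3=4)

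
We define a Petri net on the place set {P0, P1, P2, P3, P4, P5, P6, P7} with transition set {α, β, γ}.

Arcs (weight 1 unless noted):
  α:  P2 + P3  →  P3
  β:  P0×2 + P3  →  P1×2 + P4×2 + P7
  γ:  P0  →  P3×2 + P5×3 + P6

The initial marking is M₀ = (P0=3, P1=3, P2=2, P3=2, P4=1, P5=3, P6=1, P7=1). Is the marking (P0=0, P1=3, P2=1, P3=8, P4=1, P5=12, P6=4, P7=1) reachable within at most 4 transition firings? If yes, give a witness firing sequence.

step 1: fire α:  (P0=3, P1=3, P2=2, P3=2, P4=1, P5=3, P6=1, P7=1) → (P0=3, P1=3, P2=1, P3=2, P4=1, P5=3, P6=1, P7=1)
step 2: fire γ:  (P0=3, P1=3, P2=1, P3=2, P4=1, P5=3, P6=1, P7=1) → (P0=2, P1=3, P2=1, P3=4, P4=1, P5=6, P6=2, P7=1)
step 3: fire γ:  (P0=2, P1=3, P2=1, P3=4, P4=1, P5=6, P6=2, P7=1) → (P0=1, P1=3, P2=1, P3=6, P4=1, P5=9, P6=3, P7=1)
step 4: fire γ:  (P0=1, P1=3, P2=1, P3=6, P4=1, P5=9, P6=3, P7=1) → (P0=0, P1=3, P2=1, P3=8, P4=1, P5=12, P6=4, P7=1)

YES — reachable via ⟨α, γ, γ, γ⟩ (4 firings)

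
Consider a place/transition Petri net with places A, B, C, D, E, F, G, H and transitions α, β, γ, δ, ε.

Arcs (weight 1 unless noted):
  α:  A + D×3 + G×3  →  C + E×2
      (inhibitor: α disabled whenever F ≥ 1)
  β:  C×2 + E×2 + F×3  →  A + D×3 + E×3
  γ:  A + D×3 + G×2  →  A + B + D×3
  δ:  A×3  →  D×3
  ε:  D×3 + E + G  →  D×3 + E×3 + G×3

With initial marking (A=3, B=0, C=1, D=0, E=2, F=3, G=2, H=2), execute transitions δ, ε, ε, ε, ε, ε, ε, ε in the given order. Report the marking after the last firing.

(A=0, B=0, C=1, D=3, E=16, F=3, G=16, H=2)

step 1: fire δ:  (A=3, B=0, C=1, D=0, E=2, F=3, G=2, H=2) → (A=0, B=0, C=1, D=3, E=2, F=3, G=2, H=2)
step 2: fire ε:  (A=0, B=0, C=1, D=3, E=2, F=3, G=2, H=2) → (A=0, B=0, C=1, D=3, E=4, F=3, G=4, H=2)
step 3: fire ε:  (A=0, B=0, C=1, D=3, E=4, F=3, G=4, H=2) → (A=0, B=0, C=1, D=3, E=6, F=3, G=6, H=2)
step 4: fire ε:  (A=0, B=0, C=1, D=3, E=6, F=3, G=6, H=2) → (A=0, B=0, C=1, D=3, E=8, F=3, G=8, H=2)
step 5: fire ε:  (A=0, B=0, C=1, D=3, E=8, F=3, G=8, H=2) → (A=0, B=0, C=1, D=3, E=10, F=3, G=10, H=2)
step 6: fire ε:  (A=0, B=0, C=1, D=3, E=10, F=3, G=10, H=2) → (A=0, B=0, C=1, D=3, E=12, F=3, G=12, H=2)
step 7: fire ε:  (A=0, B=0, C=1, D=3, E=12, F=3, G=12, H=2) → (A=0, B=0, C=1, D=3, E=14, F=3, G=14, H=2)
step 8: fire ε:  (A=0, B=0, C=1, D=3, E=14, F=3, G=14, H=2) → (A=0, B=0, C=1, D=3, E=16, F=3, G=16, H=2)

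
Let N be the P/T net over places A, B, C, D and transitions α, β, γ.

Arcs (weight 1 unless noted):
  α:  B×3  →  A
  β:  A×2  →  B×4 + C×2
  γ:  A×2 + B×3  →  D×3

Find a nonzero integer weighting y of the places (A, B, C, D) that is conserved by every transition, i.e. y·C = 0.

y = (A:3, B:1, C:1, D:3)

Incidence matrix C (rows=places, cols=transitions):
        α    β    γ
    A   1   -2   -2
    B  -3    4   -3
    C   0    2    0
    D   0    0    3

Candidate y = [3, 1, 1, 3]; check y·C column-wise:
  col α: 3·1 + 1·-3 + 1·0 + 3·0 = 0
  col β: 3·-2 + 1·4 + 1·2 + 3·0 = 0
  col γ: 3·-2 + 1·-3 + 1·0 + 3·3 = 0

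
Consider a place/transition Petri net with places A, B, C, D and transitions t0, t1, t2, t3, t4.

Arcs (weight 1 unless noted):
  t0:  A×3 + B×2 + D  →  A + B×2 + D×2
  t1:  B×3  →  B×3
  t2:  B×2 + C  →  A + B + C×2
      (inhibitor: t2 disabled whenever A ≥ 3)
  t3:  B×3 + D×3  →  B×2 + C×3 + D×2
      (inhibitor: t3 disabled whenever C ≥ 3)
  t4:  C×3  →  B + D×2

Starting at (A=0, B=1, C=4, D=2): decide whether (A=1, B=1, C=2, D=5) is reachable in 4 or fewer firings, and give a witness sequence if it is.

NO — not reachable within 4 firings

depth 0: 1 marking
depth 1: 2 markings reached so far
depth 2: 3 markings reached so far
depth 3: 3 markings reached so far
(frontier empty at depth 3; search complete)
target is not among the 3 markings reachable within 4 steps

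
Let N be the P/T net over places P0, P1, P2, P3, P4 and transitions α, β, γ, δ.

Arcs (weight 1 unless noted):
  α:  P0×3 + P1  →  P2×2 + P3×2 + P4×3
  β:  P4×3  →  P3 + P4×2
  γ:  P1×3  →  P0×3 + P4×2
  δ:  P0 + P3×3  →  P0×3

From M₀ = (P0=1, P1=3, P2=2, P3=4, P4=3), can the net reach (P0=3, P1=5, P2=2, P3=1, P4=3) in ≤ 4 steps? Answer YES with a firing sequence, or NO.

NO — not reachable within 4 firings

depth 0: 1 marking
depth 1: 4 markings reached so far
depth 2: 8 markings reached so far
depth 3: 11 markings reached so far
depth 4: 14 markings reached so far
target is not among the 14 markings reachable within 4 steps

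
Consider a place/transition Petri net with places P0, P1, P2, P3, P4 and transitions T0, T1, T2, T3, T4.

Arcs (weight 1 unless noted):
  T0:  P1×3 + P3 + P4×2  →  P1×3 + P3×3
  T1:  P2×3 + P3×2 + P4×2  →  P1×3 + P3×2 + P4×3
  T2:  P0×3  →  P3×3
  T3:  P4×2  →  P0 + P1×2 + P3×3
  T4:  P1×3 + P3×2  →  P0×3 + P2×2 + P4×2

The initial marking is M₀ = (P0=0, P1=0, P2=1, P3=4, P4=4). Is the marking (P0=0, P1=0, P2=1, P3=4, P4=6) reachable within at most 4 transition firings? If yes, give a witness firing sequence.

NO — not reachable within 4 firings

depth 0: 1 marking
depth 1: 2 markings reached so far
depth 2: 3 markings reached so far
depth 3: 4 markings reached so far
depth 4: 7 markings reached so far
target is not among the 7 markings reachable within 4 steps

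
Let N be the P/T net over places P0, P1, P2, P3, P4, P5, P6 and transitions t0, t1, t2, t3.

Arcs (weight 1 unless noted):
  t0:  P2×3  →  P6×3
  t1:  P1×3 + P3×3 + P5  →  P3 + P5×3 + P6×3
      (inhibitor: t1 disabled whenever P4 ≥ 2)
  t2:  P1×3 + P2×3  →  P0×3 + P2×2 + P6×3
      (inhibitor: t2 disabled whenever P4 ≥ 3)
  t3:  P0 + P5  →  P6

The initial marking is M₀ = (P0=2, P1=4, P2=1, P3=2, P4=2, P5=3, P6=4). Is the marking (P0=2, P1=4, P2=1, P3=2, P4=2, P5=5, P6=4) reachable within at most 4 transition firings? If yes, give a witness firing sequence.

depth 0: 1 marking
depth 1: 2 markings reached so far
depth 2: 3 markings reached so far
depth 3: 3 markings reached so far
(frontier empty at depth 3; search complete)
target is not among the 3 markings reachable within 4 steps

NO — not reachable within 4 firings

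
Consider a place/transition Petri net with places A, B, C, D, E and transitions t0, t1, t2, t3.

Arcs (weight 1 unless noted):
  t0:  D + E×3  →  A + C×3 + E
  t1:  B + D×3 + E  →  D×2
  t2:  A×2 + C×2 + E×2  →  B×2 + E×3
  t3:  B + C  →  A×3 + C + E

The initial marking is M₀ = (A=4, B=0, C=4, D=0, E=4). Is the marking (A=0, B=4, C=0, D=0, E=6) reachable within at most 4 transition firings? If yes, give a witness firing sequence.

step 1: fire t2:  (A=4, B=0, C=4, D=0, E=4) → (A=2, B=2, C=2, D=0, E=5)
step 2: fire t2:  (A=2, B=2, C=2, D=0, E=5) → (A=0, B=4, C=0, D=0, E=6)

YES — reachable via ⟨t2, t2⟩ (2 firings)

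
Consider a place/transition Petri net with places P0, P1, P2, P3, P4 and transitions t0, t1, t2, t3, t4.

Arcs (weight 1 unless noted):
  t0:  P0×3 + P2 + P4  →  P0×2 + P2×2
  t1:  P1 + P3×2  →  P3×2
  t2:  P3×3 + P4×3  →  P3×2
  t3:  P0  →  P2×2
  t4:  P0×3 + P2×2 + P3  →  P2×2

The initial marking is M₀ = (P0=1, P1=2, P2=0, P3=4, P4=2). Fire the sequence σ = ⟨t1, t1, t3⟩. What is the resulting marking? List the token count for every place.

step 1: fire t1:  (P0=1, P1=2, P2=0, P3=4, P4=2) → (P0=1, P1=1, P2=0, P3=4, P4=2)
step 2: fire t1:  (P0=1, P1=1, P2=0, P3=4, P4=2) → (P0=1, P1=0, P2=0, P3=4, P4=2)
step 3: fire t3:  (P0=1, P1=0, P2=0, P3=4, P4=2) → (P0=0, P1=0, P2=2, P3=4, P4=2)

(P0=0, P1=0, P2=2, P3=4, P4=2)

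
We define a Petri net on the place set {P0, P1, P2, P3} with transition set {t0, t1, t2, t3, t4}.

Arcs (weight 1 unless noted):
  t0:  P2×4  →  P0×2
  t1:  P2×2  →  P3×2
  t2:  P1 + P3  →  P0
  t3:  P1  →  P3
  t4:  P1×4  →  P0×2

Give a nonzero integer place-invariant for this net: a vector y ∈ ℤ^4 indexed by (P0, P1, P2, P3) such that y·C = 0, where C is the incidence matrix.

Incidence matrix C (rows=places, cols=transitions):
       t0   t1   t2   t3   t4
   P0   2    0    1    0    2
   P1   0    0   -1   -1   -4
   P2  -4   -2    0    0    0
   P3   0    2   -1    1    0

Candidate y = [2, 1, 1, 1]; check y·C column-wise:
  col t0: 2·2 + 1·0 + 1·-4 + 1·0 = 0
  col t1: 2·0 + 1·0 + 1·-2 + 1·2 = 0
  col t2: 2·1 + 1·-1 + 1·0 + 1·-1 = 0
  col t3: 2·0 + 1·-1 + 1·0 + 1·1 = 0
  col t4: 2·2 + 1·-4 + 1·0 + 1·0 = 0

y = (P0:2, P1:1, P2:1, P3:1)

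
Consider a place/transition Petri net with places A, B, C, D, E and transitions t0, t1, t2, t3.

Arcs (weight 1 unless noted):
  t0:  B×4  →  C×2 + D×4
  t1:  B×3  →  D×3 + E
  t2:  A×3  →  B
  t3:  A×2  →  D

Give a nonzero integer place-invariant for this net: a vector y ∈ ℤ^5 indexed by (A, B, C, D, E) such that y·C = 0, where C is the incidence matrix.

y = (A:1, B:3, C:2, D:2, E:3)

Incidence matrix C (rows=places, cols=transitions):
       t0   t1   t2   t3
    A   0    0   -3   -2
    B  -4   -3    1    0
    C   2    0    0    0
    D   4    3    0    1
    E   0    1    0    0

Candidate y = [1, 3, 2, 2, 3]; check y·C column-wise:
  col t0: 1·0 + 3·-4 + 2·2 + 2·4 + 3·0 = 0
  col t1: 1·0 + 3·-3 + 2·0 + 2·3 + 3·1 = 0
  col t2: 1·-3 + 3·1 + 2·0 + 2·0 + 3·0 = 0
  col t3: 1·-2 + 3·0 + 2·0 + 2·1 + 3·0 = 0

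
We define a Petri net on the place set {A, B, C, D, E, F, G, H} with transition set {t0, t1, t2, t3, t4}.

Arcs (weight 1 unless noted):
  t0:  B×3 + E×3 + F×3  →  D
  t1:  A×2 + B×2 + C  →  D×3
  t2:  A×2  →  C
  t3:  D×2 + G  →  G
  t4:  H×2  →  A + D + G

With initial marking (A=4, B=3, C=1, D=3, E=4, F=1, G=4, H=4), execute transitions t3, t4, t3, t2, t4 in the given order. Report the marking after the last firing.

step 1: fire t3:  (A=4, B=3, C=1, D=3, E=4, F=1, G=4, H=4) → (A=4, B=3, C=1, D=1, E=4, F=1, G=4, H=4)
step 2: fire t4:  (A=4, B=3, C=1, D=1, E=4, F=1, G=4, H=4) → (A=5, B=3, C=1, D=2, E=4, F=1, G=5, H=2)
step 3: fire t3:  (A=5, B=3, C=1, D=2, E=4, F=1, G=5, H=2) → (A=5, B=3, C=1, D=0, E=4, F=1, G=5, H=2)
step 4: fire t2:  (A=5, B=3, C=1, D=0, E=4, F=1, G=5, H=2) → (A=3, B=3, C=2, D=0, E=4, F=1, G=5, H=2)
step 5: fire t4:  (A=3, B=3, C=2, D=0, E=4, F=1, G=5, H=2) → (A=4, B=3, C=2, D=1, E=4, F=1, G=6, H=0)

(A=4, B=3, C=2, D=1, E=4, F=1, G=6, H=0)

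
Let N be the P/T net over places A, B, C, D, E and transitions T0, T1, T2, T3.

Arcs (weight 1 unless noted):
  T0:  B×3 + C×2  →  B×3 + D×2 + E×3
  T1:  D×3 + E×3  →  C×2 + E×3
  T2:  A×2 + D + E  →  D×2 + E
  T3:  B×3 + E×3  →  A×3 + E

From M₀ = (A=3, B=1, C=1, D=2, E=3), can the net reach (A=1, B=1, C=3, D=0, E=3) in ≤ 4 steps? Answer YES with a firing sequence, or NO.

step 1: fire T2:  (A=3, B=1, C=1, D=2, E=3) → (A=1, B=1, C=1, D=3, E=3)
step 2: fire T1:  (A=1, B=1, C=1, D=3, E=3) → (A=1, B=1, C=3, D=0, E=3)

YES — reachable via ⟨T2, T1⟩ (2 firings)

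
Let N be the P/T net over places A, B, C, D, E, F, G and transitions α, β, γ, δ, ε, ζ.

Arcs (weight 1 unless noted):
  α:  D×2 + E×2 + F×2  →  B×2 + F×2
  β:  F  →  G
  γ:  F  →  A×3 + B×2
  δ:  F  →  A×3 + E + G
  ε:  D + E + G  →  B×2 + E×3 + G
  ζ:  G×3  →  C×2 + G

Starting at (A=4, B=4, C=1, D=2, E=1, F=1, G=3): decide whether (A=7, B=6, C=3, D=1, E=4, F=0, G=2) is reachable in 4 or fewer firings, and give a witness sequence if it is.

step 1: fire δ:  (A=4, B=4, C=1, D=2, E=1, F=1, G=3) → (A=7, B=4, C=1, D=2, E=2, F=0, G=4)
step 2: fire ε:  (A=7, B=4, C=1, D=2, E=2, F=0, G=4) → (A=7, B=6, C=1, D=1, E=4, F=0, G=4)
step 3: fire ζ:  (A=7, B=6, C=1, D=1, E=4, F=0, G=4) → (A=7, B=6, C=3, D=1, E=4, F=0, G=2)

YES — reachable via ⟨δ, ε, ζ⟩ (3 firings)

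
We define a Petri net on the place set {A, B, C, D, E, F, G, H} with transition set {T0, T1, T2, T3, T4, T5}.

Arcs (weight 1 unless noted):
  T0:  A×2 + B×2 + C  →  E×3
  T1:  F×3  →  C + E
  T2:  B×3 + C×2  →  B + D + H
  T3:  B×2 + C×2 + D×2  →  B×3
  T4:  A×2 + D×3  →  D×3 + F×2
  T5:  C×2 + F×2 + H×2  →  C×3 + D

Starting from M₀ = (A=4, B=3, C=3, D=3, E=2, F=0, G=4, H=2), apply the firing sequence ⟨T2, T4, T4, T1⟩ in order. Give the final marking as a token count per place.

step 1: fire T2:  (A=4, B=3, C=3, D=3, E=2, F=0, G=4, H=2) → (A=4, B=1, C=1, D=4, E=2, F=0, G=4, H=3)
step 2: fire T4:  (A=4, B=1, C=1, D=4, E=2, F=0, G=4, H=3) → (A=2, B=1, C=1, D=4, E=2, F=2, G=4, H=3)
step 3: fire T4:  (A=2, B=1, C=1, D=4, E=2, F=2, G=4, H=3) → (A=0, B=1, C=1, D=4, E=2, F=4, G=4, H=3)
step 4: fire T1:  (A=0, B=1, C=1, D=4, E=2, F=4, G=4, H=3) → (A=0, B=1, C=2, D=4, E=3, F=1, G=4, H=3)

(A=0, B=1, C=2, D=4, E=3, F=1, G=4, H=3)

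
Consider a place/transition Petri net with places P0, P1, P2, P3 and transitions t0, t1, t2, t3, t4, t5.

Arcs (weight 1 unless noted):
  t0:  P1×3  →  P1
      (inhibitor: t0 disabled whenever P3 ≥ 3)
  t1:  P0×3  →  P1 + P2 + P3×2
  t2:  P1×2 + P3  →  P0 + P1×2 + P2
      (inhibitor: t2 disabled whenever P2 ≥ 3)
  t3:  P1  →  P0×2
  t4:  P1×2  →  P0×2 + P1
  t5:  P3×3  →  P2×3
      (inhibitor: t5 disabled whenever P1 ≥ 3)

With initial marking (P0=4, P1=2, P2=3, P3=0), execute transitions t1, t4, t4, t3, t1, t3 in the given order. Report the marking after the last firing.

step 1: fire t1:  (P0=4, P1=2, P2=3, P3=0) → (P0=1, P1=3, P2=4, P3=2)
step 2: fire t4:  (P0=1, P1=3, P2=4, P3=2) → (P0=3, P1=2, P2=4, P3=2)
step 3: fire t4:  (P0=3, P1=2, P2=4, P3=2) → (P0=5, P1=1, P2=4, P3=2)
step 4: fire t3:  (P0=5, P1=1, P2=4, P3=2) → (P0=7, P1=0, P2=4, P3=2)
step 5: fire t1:  (P0=7, P1=0, P2=4, P3=2) → (P0=4, P1=1, P2=5, P3=4)
step 6: fire t3:  (P0=4, P1=1, P2=5, P3=4) → (P0=6, P1=0, P2=5, P3=4)

(P0=6, P1=0, P2=5, P3=4)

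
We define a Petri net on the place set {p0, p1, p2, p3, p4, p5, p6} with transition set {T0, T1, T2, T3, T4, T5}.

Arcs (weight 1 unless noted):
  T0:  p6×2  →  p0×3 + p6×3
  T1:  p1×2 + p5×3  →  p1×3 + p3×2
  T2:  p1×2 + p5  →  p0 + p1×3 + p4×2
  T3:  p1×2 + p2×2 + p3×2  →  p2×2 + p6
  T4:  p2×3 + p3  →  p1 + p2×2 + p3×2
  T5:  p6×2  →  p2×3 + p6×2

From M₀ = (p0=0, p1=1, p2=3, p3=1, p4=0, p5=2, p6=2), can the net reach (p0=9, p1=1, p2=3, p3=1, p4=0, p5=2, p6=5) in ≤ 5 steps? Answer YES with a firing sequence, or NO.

YES — reachable via ⟨T0, T0, T0⟩ (3 firings)

step 1: fire T0:  (p0=0, p1=1, p2=3, p3=1, p4=0, p5=2, p6=2) → (p0=3, p1=1, p2=3, p3=1, p4=0, p5=2, p6=3)
step 2: fire T0:  (p0=3, p1=1, p2=3, p3=1, p4=0, p5=2, p6=3) → (p0=6, p1=1, p2=3, p3=1, p4=0, p5=2, p6=4)
step 3: fire T0:  (p0=6, p1=1, p2=3, p3=1, p4=0, p5=2, p6=4) → (p0=9, p1=1, p2=3, p3=1, p4=0, p5=2, p6=5)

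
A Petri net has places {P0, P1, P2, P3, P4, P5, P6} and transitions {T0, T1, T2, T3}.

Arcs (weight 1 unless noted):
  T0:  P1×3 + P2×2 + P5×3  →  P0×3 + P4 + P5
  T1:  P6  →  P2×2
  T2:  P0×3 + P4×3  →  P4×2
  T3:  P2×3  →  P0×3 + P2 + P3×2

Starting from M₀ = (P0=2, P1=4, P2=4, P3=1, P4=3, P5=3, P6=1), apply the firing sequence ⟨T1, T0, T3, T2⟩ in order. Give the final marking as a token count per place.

(P0=5, P1=1, P2=2, P3=3, P4=3, P5=1, P6=0)

step 1: fire T1:  (P0=2, P1=4, P2=4, P3=1, P4=3, P5=3, P6=1) → (P0=2, P1=4, P2=6, P3=1, P4=3, P5=3, P6=0)
step 2: fire T0:  (P0=2, P1=4, P2=6, P3=1, P4=3, P5=3, P6=0) → (P0=5, P1=1, P2=4, P3=1, P4=4, P5=1, P6=0)
step 3: fire T3:  (P0=5, P1=1, P2=4, P3=1, P4=4, P5=1, P6=0) → (P0=8, P1=1, P2=2, P3=3, P4=4, P5=1, P6=0)
step 4: fire T2:  (P0=8, P1=1, P2=2, P3=3, P4=4, P5=1, P6=0) → (P0=5, P1=1, P2=2, P3=3, P4=3, P5=1, P6=0)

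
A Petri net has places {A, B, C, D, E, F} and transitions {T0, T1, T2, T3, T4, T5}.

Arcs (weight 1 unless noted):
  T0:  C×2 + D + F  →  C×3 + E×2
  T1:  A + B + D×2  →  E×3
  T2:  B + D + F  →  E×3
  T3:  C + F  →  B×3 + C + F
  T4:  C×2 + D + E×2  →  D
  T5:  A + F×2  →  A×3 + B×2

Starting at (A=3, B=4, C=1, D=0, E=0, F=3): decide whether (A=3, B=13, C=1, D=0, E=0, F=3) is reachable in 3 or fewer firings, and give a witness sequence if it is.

step 1: fire T3:  (A=3, B=4, C=1, D=0, E=0, F=3) → (A=3, B=7, C=1, D=0, E=0, F=3)
step 2: fire T3:  (A=3, B=7, C=1, D=0, E=0, F=3) → (A=3, B=10, C=1, D=0, E=0, F=3)
step 3: fire T3:  (A=3, B=10, C=1, D=0, E=0, F=3) → (A=3, B=13, C=1, D=0, E=0, F=3)

YES — reachable via ⟨T3, T3, T3⟩ (3 firings)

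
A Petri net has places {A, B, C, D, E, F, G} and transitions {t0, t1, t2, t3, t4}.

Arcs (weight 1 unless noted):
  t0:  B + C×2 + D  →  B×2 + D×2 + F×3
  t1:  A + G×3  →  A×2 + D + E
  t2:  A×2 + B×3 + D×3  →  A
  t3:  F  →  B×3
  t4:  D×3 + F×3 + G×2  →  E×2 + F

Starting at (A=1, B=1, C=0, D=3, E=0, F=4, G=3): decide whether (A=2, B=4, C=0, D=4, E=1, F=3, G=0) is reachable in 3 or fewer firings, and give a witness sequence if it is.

YES — reachable via ⟨t1, t3⟩ (2 firings)

step 1: fire t1:  (A=1, B=1, C=0, D=3, E=0, F=4, G=3) → (A=2, B=1, C=0, D=4, E=1, F=4, G=0)
step 2: fire t3:  (A=2, B=1, C=0, D=4, E=1, F=4, G=0) → (A=2, B=4, C=0, D=4, E=1, F=3, G=0)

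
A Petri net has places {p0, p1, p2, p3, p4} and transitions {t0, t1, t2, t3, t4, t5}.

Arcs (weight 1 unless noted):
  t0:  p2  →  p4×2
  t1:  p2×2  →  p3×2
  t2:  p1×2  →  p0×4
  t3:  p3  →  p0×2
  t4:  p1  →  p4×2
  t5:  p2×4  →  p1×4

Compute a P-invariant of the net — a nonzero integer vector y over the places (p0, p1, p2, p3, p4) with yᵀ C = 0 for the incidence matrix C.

y = (p0:1, p1:2, p2:2, p3:2, p4:1)

Incidence matrix C (rows=places, cols=transitions):
       t0   t1   t2   t3   t4   t5
   p0   0    0    4    2    0    0
   p1   0    0   -2    0   -1    4
   p2  -1   -2    0    0    0   -4
   p3   0    2    0   -1    0    0
   p4   2    0    0    0    2    0

Candidate y = [1, 2, 2, 2, 1]; check y·C column-wise:
  col t0: 1·0 + 2·0 + 2·-1 + 2·0 + 1·2 = 0
  col t1: 1·0 + 2·0 + 2·-2 + 2·2 + 1·0 = 0
  col t2: 1·4 + 2·-2 + 2·0 + 2·0 + 1·0 = 0
  col t3: 1·2 + 2·0 + 2·0 + 2·-1 + 1·0 = 0
  col t4: 1·0 + 2·-1 + 2·0 + 2·0 + 1·2 = 0
  col t5: 1·0 + 2·4 + 2·-4 + 2·0 + 1·0 = 0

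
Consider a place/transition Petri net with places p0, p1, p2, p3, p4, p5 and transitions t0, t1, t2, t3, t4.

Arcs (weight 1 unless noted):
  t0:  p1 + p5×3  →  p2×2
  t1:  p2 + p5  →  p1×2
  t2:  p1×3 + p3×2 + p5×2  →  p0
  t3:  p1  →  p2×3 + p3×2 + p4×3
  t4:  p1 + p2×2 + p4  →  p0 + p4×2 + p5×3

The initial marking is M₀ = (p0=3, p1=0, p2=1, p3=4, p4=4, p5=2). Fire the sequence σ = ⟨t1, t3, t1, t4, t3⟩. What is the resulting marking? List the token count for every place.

step 1: fire t1:  (p0=3, p1=0, p2=1, p3=4, p4=4, p5=2) → (p0=3, p1=2, p2=0, p3=4, p4=4, p5=1)
step 2: fire t3:  (p0=3, p1=2, p2=0, p3=4, p4=4, p5=1) → (p0=3, p1=1, p2=3, p3=6, p4=7, p5=1)
step 3: fire t1:  (p0=3, p1=1, p2=3, p3=6, p4=7, p5=1) → (p0=3, p1=3, p2=2, p3=6, p4=7, p5=0)
step 4: fire t4:  (p0=3, p1=3, p2=2, p3=6, p4=7, p5=0) → (p0=4, p1=2, p2=0, p3=6, p4=8, p5=3)
step 5: fire t3:  (p0=4, p1=2, p2=0, p3=6, p4=8, p5=3) → (p0=4, p1=1, p2=3, p3=8, p4=11, p5=3)

(p0=4, p1=1, p2=3, p3=8, p4=11, p5=3)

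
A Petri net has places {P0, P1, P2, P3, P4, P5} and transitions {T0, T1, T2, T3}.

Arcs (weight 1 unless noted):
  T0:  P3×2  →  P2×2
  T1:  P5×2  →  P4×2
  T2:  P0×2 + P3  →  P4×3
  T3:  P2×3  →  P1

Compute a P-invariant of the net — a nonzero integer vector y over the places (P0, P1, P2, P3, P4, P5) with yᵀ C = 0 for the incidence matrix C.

y = (P0:1, P1:-6, P2:-2, P3:-2, P4:0, P5:0)

Incidence matrix C (rows=places, cols=transitions):
       T0   T1   T2   T3
   P0   0    0   -2    0
   P1   0    0    0    1
   P2   2    0    0   -3
   P3  -2    0   -1    0
   P4   0    2    3    0
   P5   0   -2    0    0

Candidate y = [1, -6, -2, -2, 0, 0]; check y·C column-wise:
  col T0: 1·0 + -6·0 + -2·2 + -2·-2 = 0
  col T1: 1·0 + -6·0 + -2·0 + -2·0 + 0·2 + 0·-2 = 0
  col T2: 1·-2 + -6·0 + -2·0 + -2·-1 + 0·3 = 0
  col T3: 1·0 + -6·1 + -2·-3 + -2·0 = 0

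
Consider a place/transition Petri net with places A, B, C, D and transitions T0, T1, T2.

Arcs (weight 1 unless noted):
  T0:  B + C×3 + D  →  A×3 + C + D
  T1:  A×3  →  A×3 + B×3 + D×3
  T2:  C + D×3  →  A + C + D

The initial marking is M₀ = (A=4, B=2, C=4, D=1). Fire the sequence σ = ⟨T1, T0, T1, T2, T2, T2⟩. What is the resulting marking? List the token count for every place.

(A=10, B=7, C=2, D=1)

step 1: fire T1:  (A=4, B=2, C=4, D=1) → (A=4, B=5, C=4, D=4)
step 2: fire T0:  (A=4, B=5, C=4, D=4) → (A=7, B=4, C=2, D=4)
step 3: fire T1:  (A=7, B=4, C=2, D=4) → (A=7, B=7, C=2, D=7)
step 4: fire T2:  (A=7, B=7, C=2, D=7) → (A=8, B=7, C=2, D=5)
step 5: fire T2:  (A=8, B=7, C=2, D=5) → (A=9, B=7, C=2, D=3)
step 6: fire T2:  (A=9, B=7, C=2, D=3) → (A=10, B=7, C=2, D=1)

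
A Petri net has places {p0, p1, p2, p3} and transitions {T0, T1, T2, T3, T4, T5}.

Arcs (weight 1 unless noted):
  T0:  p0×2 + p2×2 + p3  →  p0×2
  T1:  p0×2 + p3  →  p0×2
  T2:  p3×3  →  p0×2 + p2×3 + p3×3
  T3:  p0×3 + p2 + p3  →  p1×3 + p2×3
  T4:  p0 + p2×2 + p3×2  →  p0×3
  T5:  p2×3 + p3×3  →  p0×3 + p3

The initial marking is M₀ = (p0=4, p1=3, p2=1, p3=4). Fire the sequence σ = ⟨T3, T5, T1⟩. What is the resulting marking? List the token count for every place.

step 1: fire T3:  (p0=4, p1=3, p2=1, p3=4) → (p0=1, p1=6, p2=3, p3=3)
step 2: fire T5:  (p0=1, p1=6, p2=3, p3=3) → (p0=4, p1=6, p2=0, p3=1)
step 3: fire T1:  (p0=4, p1=6, p2=0, p3=1) → (p0=4, p1=6, p2=0, p3=0)

(p0=4, p1=6, p2=0, p3=0)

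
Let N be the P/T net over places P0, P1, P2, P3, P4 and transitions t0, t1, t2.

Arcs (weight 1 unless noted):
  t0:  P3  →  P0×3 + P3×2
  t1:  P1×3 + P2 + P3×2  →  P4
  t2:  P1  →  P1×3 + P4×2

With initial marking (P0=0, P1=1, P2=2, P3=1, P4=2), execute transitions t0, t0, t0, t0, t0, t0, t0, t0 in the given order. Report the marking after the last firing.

(P0=24, P1=1, P2=2, P3=9, P4=2)

step 1: fire t0:  (P0=0, P1=1, P2=2, P3=1, P4=2) → (P0=3, P1=1, P2=2, P3=2, P4=2)
step 2: fire t0:  (P0=3, P1=1, P2=2, P3=2, P4=2) → (P0=6, P1=1, P2=2, P3=3, P4=2)
step 3: fire t0:  (P0=6, P1=1, P2=2, P3=3, P4=2) → (P0=9, P1=1, P2=2, P3=4, P4=2)
step 4: fire t0:  (P0=9, P1=1, P2=2, P3=4, P4=2) → (P0=12, P1=1, P2=2, P3=5, P4=2)
step 5: fire t0:  (P0=12, P1=1, P2=2, P3=5, P4=2) → (P0=15, P1=1, P2=2, P3=6, P4=2)
step 6: fire t0:  (P0=15, P1=1, P2=2, P3=6, P4=2) → (P0=18, P1=1, P2=2, P3=7, P4=2)
step 7: fire t0:  (P0=18, P1=1, P2=2, P3=7, P4=2) → (P0=21, P1=1, P2=2, P3=8, P4=2)
step 8: fire t0:  (P0=21, P1=1, P2=2, P3=8, P4=2) → (P0=24, P1=1, P2=2, P3=9, P4=2)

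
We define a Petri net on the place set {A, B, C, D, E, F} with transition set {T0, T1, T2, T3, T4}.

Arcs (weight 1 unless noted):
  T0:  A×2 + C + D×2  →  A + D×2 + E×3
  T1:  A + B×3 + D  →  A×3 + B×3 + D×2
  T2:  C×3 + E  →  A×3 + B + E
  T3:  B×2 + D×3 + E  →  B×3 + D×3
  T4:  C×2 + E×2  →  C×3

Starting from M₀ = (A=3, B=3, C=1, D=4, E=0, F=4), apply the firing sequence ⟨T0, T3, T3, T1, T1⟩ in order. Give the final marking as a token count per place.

step 1: fire T0:  (A=3, B=3, C=1, D=4, E=0, F=4) → (A=2, B=3, C=0, D=4, E=3, F=4)
step 2: fire T3:  (A=2, B=3, C=0, D=4, E=3, F=4) → (A=2, B=4, C=0, D=4, E=2, F=4)
step 3: fire T3:  (A=2, B=4, C=0, D=4, E=2, F=4) → (A=2, B=5, C=0, D=4, E=1, F=4)
step 4: fire T1:  (A=2, B=5, C=0, D=4, E=1, F=4) → (A=4, B=5, C=0, D=5, E=1, F=4)
step 5: fire T1:  (A=4, B=5, C=0, D=5, E=1, F=4) → (A=6, B=5, C=0, D=6, E=1, F=4)

(A=6, B=5, C=0, D=6, E=1, F=4)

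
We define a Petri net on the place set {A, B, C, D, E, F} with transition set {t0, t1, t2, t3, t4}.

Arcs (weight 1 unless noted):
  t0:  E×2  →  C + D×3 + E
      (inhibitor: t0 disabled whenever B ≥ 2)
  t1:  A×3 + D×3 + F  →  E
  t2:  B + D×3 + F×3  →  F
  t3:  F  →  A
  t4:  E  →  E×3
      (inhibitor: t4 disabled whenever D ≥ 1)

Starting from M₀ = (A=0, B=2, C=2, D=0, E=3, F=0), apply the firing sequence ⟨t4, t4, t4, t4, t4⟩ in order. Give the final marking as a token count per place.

step 1: fire t4:  (A=0, B=2, C=2, D=0, E=3, F=0) → (A=0, B=2, C=2, D=0, E=5, F=0)
step 2: fire t4:  (A=0, B=2, C=2, D=0, E=5, F=0) → (A=0, B=2, C=2, D=0, E=7, F=0)
step 3: fire t4:  (A=0, B=2, C=2, D=0, E=7, F=0) → (A=0, B=2, C=2, D=0, E=9, F=0)
step 4: fire t4:  (A=0, B=2, C=2, D=0, E=9, F=0) → (A=0, B=2, C=2, D=0, E=11, F=0)
step 5: fire t4:  (A=0, B=2, C=2, D=0, E=11, F=0) → (A=0, B=2, C=2, D=0, E=13, F=0)

(A=0, B=2, C=2, D=0, E=13, F=0)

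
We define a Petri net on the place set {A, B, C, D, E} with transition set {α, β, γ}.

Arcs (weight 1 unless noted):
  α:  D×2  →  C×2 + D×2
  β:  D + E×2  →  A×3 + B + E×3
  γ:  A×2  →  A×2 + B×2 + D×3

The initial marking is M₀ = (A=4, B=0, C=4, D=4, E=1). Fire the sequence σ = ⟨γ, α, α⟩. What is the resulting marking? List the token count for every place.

step 1: fire γ:  (A=4, B=0, C=4, D=4, E=1) → (A=4, B=2, C=4, D=7, E=1)
step 2: fire α:  (A=4, B=2, C=4, D=7, E=1) → (A=4, B=2, C=6, D=7, E=1)
step 3: fire α:  (A=4, B=2, C=6, D=7, E=1) → (A=4, B=2, C=8, D=7, E=1)

(A=4, B=2, C=8, D=7, E=1)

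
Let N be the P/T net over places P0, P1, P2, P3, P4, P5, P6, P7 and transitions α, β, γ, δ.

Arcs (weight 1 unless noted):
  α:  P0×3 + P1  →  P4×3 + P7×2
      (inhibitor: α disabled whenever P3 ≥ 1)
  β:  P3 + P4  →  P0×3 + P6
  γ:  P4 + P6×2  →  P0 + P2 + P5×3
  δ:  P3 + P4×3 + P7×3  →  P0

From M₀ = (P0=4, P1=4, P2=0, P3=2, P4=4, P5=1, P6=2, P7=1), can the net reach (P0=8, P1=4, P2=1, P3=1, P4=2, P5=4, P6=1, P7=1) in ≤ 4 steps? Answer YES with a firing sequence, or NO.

step 1: fire β:  (P0=4, P1=4, P2=0, P3=2, P4=4, P5=1, P6=2, P7=1) → (P0=7, P1=4, P2=0, P3=1, P4=3, P5=1, P6=3, P7=1)
step 2: fire γ:  (P0=7, P1=4, P2=0, P3=1, P4=3, P5=1, P6=3, P7=1) → (P0=8, P1=4, P2=1, P3=1, P4=2, P5=4, P6=1, P7=1)

YES — reachable via ⟨β, γ⟩ (2 firings)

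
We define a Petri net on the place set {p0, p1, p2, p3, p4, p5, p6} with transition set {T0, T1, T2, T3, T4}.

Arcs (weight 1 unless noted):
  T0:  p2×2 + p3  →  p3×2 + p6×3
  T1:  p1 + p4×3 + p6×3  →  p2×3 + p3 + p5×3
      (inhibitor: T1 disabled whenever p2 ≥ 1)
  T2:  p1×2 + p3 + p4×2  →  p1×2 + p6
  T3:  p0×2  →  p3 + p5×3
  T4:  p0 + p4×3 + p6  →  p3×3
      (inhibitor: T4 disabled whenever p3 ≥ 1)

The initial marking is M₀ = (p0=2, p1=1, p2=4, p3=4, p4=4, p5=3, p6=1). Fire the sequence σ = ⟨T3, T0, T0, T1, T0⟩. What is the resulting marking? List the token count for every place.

(p0=0, p1=0, p2=1, p3=9, p4=1, p5=9, p6=7)

step 1: fire T3:  (p0=2, p1=1, p2=4, p3=4, p4=4, p5=3, p6=1) → (p0=0, p1=1, p2=4, p3=5, p4=4, p5=6, p6=1)
step 2: fire T0:  (p0=0, p1=1, p2=4, p3=5, p4=4, p5=6, p6=1) → (p0=0, p1=1, p2=2, p3=6, p4=4, p5=6, p6=4)
step 3: fire T0:  (p0=0, p1=1, p2=2, p3=6, p4=4, p5=6, p6=4) → (p0=0, p1=1, p2=0, p3=7, p4=4, p5=6, p6=7)
step 4: fire T1:  (p0=0, p1=1, p2=0, p3=7, p4=4, p5=6, p6=7) → (p0=0, p1=0, p2=3, p3=8, p4=1, p5=9, p6=4)
step 5: fire T0:  (p0=0, p1=0, p2=3, p3=8, p4=1, p5=9, p6=4) → (p0=0, p1=0, p2=1, p3=9, p4=1, p5=9, p6=7)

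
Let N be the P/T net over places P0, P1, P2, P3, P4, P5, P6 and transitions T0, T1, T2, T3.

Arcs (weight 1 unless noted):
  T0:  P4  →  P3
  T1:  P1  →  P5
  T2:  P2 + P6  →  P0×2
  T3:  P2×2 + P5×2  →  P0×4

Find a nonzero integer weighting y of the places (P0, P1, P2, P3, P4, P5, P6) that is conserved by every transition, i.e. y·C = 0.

Incidence matrix C (rows=places, cols=transitions):
       T0   T1   T2   T3
   P0   0    0    2    4
   P1   0   -1    0    0
   P2   0    0   -1   -2
   P3   1    0    0    0
   P4  -1    0    0    0
   P5   0    1    0   -2
   P6   0    0   -1    0

Candidate y = [1, 0, 2, 0, 0, 0, 0]; check y·C column-wise:
  col T0: 1·0 + 2·0 + 0·1 + 0·-1 = 0
  col T1: 1·0 + 0·-1 + 2·0 + 0·1 = 0
  col T2: 1·2 + 2·-1 + 0·-1 = 0
  col T3: 1·4 + 2·-2 + 0·-2 = 0

y = (P0:1, P1:0, P2:2, P3:0, P4:0, P5:0, P6:0)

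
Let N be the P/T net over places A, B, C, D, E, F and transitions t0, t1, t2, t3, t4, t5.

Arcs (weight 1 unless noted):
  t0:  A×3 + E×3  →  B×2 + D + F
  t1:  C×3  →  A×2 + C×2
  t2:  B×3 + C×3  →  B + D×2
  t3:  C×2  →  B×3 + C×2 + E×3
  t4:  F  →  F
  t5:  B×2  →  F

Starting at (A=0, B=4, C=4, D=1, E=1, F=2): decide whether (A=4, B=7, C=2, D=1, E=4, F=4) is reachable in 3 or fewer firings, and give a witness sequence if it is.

depth 0: 1 marking
depth 1: 5 markings reached so far
depth 2: 14 markings reached so far
depth 3: 26 markings reached so far
target is not among the 26 markings reachable within 3 steps

NO — not reachable within 3 firings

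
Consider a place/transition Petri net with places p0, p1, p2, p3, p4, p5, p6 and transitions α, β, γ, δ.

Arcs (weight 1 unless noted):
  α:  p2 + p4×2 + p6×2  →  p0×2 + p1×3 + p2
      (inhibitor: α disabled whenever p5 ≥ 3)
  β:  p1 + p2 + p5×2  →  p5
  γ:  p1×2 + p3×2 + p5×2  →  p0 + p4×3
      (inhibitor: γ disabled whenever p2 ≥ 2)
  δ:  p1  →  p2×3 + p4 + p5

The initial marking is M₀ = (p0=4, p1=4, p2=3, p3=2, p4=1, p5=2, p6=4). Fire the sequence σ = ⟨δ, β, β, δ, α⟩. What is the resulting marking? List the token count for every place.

(p0=6, p1=3, p2=7, p3=2, p4=1, p5=2, p6=2)

step 1: fire δ:  (p0=4, p1=4, p2=3, p3=2, p4=1, p5=2, p6=4) → (p0=4, p1=3, p2=6, p3=2, p4=2, p5=3, p6=4)
step 2: fire β:  (p0=4, p1=3, p2=6, p3=2, p4=2, p5=3, p6=4) → (p0=4, p1=2, p2=5, p3=2, p4=2, p5=2, p6=4)
step 3: fire β:  (p0=4, p1=2, p2=5, p3=2, p4=2, p5=2, p6=4) → (p0=4, p1=1, p2=4, p3=2, p4=2, p5=1, p6=4)
step 4: fire δ:  (p0=4, p1=1, p2=4, p3=2, p4=2, p5=1, p6=4) → (p0=4, p1=0, p2=7, p3=2, p4=3, p5=2, p6=4)
step 5: fire α:  (p0=4, p1=0, p2=7, p3=2, p4=3, p5=2, p6=4) → (p0=6, p1=3, p2=7, p3=2, p4=1, p5=2, p6=2)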